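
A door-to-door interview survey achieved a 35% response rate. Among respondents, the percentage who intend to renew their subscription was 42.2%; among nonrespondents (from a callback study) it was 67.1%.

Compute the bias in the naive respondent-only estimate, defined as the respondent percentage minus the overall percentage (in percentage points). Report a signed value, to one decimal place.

Nonresponse fraction = 1 − 0.35 = 0.65.
Bias = (nonresponse fraction) × (respondent percentage − nonrespondent percentage)
     = 0.65 × (42.2 − 67.1) = 0.65 × -24.9 = -16.185.

-16.2 percentage points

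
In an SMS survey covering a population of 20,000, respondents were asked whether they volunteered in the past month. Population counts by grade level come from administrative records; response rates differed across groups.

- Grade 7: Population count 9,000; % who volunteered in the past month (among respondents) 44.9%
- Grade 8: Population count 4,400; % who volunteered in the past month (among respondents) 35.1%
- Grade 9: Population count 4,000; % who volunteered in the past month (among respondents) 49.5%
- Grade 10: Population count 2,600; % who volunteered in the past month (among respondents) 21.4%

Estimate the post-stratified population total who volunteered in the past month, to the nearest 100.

8,100

Estimated count per cell = population count × respondent percentage:
  Grade 7: 9,000 × 44.9% = 4041
  Grade 8: 4,400 × 35.1% = 1544.4
  Grade 9: 4,000 × 49.5% = 1980
  Grade 10: 2,600 × 21.4% = 556.4
Estimated total = 8121.8 → 8,100.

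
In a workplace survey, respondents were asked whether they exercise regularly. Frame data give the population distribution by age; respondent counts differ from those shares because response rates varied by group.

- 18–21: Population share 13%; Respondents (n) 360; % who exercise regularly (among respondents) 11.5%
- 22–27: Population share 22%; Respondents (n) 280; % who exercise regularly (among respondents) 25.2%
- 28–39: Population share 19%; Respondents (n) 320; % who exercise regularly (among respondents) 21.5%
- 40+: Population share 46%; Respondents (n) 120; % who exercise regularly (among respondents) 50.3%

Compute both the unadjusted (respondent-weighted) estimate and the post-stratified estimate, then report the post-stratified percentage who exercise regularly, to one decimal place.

34.3%

Unadjusted (pooled respondent) estimate weights by respondent counts:
  (360/1080)×11.5 + (280/1080)×25.2 + (320/1080)×21.5 + (120/1080)×50.3 = 22.3259%
Post-stratified estimate weights by population shares:
  0.13×11.5 + 0.22×25.2 + 0.19×21.5 + 0.46×50.3 = 34.262%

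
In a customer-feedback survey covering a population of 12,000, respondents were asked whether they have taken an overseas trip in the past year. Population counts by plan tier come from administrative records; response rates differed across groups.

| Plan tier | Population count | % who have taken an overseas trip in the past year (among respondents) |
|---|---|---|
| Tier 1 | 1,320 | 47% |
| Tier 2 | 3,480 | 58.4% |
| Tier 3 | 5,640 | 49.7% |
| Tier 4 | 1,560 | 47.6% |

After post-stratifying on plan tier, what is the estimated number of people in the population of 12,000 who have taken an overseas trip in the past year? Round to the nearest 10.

Each cell contributes its population count × the respondent rate:
  Tier 1: 1,320 × 47% = 620.4
  Tier 2: 3,480 × 58.4% = 2032.32
  Tier 3: 5,640 × 49.7% = 2803.08
  Tier 4: 1,560 × 47.6% = 742.56
Estimated total = 6198.36 → 6,200.

6,200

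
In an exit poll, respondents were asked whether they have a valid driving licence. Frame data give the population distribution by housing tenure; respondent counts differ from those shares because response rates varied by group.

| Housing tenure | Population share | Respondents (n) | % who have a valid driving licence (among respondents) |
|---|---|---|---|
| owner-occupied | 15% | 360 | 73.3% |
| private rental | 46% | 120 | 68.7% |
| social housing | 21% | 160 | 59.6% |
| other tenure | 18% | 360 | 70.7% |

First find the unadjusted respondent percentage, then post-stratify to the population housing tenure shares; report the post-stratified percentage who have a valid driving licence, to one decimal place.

Naive respondent-only estimate (weights = respondent counts):
  (360/1000)×73.3 + (120/1000)×68.7 + (160/1000)×59.6 + (360/1000)×70.7 = 69.62%
Reweighting by population housing tenure shares:
  0.15×73.3 + 0.46×68.7 + 0.21×59.6 + 0.18×70.7 = 67.839%

67.8%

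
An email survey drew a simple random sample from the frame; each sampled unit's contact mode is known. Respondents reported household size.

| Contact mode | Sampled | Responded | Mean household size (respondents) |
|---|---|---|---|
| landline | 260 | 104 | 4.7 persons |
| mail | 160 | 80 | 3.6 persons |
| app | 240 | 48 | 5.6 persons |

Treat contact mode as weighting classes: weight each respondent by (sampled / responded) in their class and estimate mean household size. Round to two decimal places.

4.76

Response rates by class: landline 104/260 = 40%, mail 80/160 = 50%, app 48/240 = 20%.
Weighting each respondent by the inverse class response rate inflates each class back to its sampled size, so the class weight is n_sampled:
  landline: 260 × 4.7 = 1222
  mail: 160 × 3.6 = 576
  app: 240 × 5.6 = 1344
Adjusted estimate = 3142 / 660 = 4.76061 → 4.76.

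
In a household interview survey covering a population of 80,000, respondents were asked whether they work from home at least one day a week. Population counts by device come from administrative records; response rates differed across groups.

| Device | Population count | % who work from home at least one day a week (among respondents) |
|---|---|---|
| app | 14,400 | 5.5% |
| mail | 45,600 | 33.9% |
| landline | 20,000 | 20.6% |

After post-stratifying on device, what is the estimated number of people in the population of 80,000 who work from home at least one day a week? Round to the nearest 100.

Apply each group's respondent rate to its population count:
  app: 14,400 × 5.5% = 792
  mail: 45,600 × 33.9% = 15458.4
  landline: 20,000 × 20.6% = 4120
Estimated total = 20370.4 → 20,400.

20,400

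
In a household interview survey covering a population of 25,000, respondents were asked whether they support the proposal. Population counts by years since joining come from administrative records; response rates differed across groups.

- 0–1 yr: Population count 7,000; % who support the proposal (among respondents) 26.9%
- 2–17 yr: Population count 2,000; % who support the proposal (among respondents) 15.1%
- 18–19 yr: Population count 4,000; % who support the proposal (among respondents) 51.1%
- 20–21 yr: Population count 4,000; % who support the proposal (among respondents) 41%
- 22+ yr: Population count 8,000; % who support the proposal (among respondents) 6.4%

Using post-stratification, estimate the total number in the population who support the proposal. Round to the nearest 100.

Estimated count per cell = population count × respondent percentage:
  0–1 yr: 7,000 × 26.9% = 1883
  2–17 yr: 2,000 × 15.1% = 302
  18–19 yr: 4,000 × 51.1% = 2044
  20–21 yr: 4,000 × 41% = 1640
  22+ yr: 8,000 × 6.4% = 512
Estimated total = 6381 → 6,400.

6,400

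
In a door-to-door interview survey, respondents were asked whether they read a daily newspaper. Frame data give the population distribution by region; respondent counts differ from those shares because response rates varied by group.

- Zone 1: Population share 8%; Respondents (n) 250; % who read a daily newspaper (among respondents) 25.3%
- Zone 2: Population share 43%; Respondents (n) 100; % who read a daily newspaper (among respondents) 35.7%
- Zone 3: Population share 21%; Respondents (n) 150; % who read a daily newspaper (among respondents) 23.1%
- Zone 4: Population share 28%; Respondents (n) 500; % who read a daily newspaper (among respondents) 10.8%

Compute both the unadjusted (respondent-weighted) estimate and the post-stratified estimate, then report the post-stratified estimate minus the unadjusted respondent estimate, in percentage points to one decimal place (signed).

+6.5 percentage points

Naive respondent-only estimate (weights = respondent counts):
  (250/1000)×25.3 + (100/1000)×35.7 + (150/1000)×23.1 + (500/1000)×10.8 = 18.76%
Post-stratified estimate weights by population shares:
  0.08×25.3 + 0.43×35.7 + 0.21×23.1 + 0.28×10.8 = 25.25%
Difference = 25.25 − 18.76 = 6.49 pp.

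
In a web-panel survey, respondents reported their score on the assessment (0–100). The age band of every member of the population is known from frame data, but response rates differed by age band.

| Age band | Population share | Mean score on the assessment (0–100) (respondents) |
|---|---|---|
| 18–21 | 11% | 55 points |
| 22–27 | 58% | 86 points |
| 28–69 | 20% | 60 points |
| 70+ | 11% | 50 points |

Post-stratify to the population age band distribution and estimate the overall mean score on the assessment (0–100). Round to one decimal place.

Reweight to the known age band distribution:
  18–21: 0.11 × 55 = 6.05
  22–27: 0.58 × 86 = 49.88
  28–69: 0.2 × 60 = 12
  70+: 0.11 × 50 = 5.5
Post-stratified estimate = 73.43 → 73.4.

73.4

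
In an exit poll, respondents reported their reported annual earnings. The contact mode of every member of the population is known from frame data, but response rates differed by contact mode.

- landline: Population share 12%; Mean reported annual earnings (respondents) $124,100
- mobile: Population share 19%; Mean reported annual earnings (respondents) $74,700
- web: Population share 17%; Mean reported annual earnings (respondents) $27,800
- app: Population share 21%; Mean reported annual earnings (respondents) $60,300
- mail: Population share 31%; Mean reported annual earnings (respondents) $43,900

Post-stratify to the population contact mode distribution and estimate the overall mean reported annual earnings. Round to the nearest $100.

$60,100

Post-stratification weights by population share, not respondent share:
  landline: 0.12 × 124,100 = 14,892
  mobile: 0.19 × 74,700 = 14,193
  web: 0.17 × 27,800 = 4726
  app: 0.21 × 60,300 = 12,663
  mail: 0.31 × 43,900 = 13,609
Post-stratified estimate = 60,083 → $60,100.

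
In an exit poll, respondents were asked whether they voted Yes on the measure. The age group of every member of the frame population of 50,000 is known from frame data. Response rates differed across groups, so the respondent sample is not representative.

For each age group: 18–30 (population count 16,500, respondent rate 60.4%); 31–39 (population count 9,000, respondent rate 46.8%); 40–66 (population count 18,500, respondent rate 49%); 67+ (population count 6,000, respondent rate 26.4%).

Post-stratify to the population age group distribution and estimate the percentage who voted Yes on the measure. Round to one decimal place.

49.7%

Post-stratification weights by population share, not respondent share:
  18–30: (16,500/50,000) × 60.4 = 19.932
  31–39: (9,000/50,000) × 46.8 = 8.424
  40–66: (18,500/50,000) × 49 = 18.13
  67+: (6,000/50,000) × 26.4 = 3.168
Post-stratified estimate = 49.654 → 49.7%.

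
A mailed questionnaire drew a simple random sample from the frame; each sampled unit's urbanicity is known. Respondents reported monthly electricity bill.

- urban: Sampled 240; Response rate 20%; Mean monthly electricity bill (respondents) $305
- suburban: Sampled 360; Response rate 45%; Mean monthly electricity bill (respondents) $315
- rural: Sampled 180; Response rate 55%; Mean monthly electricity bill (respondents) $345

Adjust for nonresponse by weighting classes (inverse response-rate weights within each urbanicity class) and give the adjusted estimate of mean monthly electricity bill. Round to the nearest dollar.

With weight = n_sampled/n_responded per class, the weighted class total is n_sampled:
  urban: 240 × 305 = 73,200
  suburban: 360 × 315 = 113,400
  rural: 180 × 345 = 62,100
Adjusted estimate = 248,700 / 780 = 318.846 → $319.

$319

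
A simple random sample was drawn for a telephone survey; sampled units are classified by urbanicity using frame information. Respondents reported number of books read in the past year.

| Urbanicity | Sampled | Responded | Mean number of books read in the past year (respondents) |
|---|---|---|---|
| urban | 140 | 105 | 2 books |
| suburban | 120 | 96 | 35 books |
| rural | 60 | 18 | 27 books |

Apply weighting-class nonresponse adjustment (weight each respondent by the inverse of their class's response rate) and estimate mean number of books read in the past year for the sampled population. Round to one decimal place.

19.1

Response rates by class: urban 105/140 = 75%, suburban 96/120 = 80%, rural 18/60 = 30%.
Weighting each respondent by the inverse class response rate inflates each class back to its sampled size, so the class weight is n_sampled:
  urban: 140 × 2 = 280
  suburban: 120 × 35 = 4200
  rural: 60 × 27 = 1620
Adjusted estimate = 6100 / 320 = 19.0625 → 19.1.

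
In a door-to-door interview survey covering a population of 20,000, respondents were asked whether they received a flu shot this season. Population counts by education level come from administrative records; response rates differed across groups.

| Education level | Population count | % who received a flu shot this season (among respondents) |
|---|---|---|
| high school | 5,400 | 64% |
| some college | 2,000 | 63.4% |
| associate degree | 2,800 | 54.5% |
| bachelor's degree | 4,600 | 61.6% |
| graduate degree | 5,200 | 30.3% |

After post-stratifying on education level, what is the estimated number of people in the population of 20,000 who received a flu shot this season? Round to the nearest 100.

10,700

Apply each group's respondent rate to its population count:
  high school: 5,400 × 64% = 3456
  some college: 2,000 × 63.4% = 1268
  associate degree: 2,800 × 54.5% = 1526
  bachelor's degree: 4,600 × 61.6% = 2833.6
  graduate degree: 5,200 × 30.3% = 1575.6
Estimated total = 10659.2 → 10,700.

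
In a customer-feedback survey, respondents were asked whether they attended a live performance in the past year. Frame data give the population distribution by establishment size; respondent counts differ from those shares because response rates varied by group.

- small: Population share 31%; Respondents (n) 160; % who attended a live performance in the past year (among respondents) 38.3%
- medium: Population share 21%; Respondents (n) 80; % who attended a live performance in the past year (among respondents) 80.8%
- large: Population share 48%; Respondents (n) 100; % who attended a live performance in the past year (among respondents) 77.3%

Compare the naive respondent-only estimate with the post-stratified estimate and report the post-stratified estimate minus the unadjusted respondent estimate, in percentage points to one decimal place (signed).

Without adjustment, the pooled respondent share is:
  (160/340)×38.3 + (80/340)×80.8 + (100/340)×77.3 = 59.7706%
Post-stratified estimate weights by population shares:
  0.31×38.3 + 0.21×80.8 + 0.48×77.3 = 65.945%
Difference = 65.945 − 59.7706 = 6.1744 pp.

+6.2 percentage points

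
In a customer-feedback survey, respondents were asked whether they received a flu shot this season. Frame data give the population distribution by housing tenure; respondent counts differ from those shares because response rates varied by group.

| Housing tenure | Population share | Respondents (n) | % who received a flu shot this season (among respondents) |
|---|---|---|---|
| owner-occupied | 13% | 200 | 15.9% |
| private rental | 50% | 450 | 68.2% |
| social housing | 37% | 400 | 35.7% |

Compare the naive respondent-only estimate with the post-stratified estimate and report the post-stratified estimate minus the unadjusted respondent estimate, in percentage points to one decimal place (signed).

+3.5 percentage points

Without adjustment, the pooled respondent share is:
  (200/1050)×15.9 + (450/1050)×68.2 + (400/1050)×35.7 = 45.8571%
Post-stratifying to population shares instead:
  0.13×15.9 + 0.5×68.2 + 0.37×35.7 = 49.376%
Difference = 49.376 − 45.8571 = 3.5189 pp.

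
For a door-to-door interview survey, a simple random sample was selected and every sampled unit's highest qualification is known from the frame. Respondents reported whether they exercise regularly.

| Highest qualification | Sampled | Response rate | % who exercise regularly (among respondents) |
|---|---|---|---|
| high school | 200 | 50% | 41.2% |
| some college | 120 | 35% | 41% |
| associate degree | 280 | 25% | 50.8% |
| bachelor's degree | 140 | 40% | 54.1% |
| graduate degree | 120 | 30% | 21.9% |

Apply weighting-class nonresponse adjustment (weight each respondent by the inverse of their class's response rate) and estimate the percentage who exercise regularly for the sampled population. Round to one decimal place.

43.7%

Weighting each respondent by the inverse class response rate inflates each class back to its sampled size, so the class weight is n_sampled:
  high school: 200 × 41.2 = 8240
  some college: 120 × 41 = 4920
  associate degree: 280 × 50.8 = 14,224
  bachelor's degree: 140 × 54.1 = 7574
  graduate degree: 120 × 21.9 = 2628
Adjusted estimate = 37,586 / 860 = 43.7047 → 43.7%.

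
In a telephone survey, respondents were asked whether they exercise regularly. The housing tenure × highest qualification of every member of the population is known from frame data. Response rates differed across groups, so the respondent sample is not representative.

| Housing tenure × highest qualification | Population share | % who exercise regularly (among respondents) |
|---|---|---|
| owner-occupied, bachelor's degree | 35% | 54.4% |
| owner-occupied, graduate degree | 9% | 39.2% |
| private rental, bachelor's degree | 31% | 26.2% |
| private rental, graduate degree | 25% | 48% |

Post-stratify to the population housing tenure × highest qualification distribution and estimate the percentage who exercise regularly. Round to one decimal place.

Post-stratification weights by population share, not respondent share:
  owner-occupied, bachelor's degree: 0.35 × 54.4 = 19.04
  owner-occupied, graduate degree: 0.09 × 39.2 = 3.528
  private rental, bachelor's degree: 0.31 × 26.2 = 8.122
  private rental, graduate degree: 0.25 × 48 = 12
Post-stratified estimate = 42.69 → 42.7%.

42.7%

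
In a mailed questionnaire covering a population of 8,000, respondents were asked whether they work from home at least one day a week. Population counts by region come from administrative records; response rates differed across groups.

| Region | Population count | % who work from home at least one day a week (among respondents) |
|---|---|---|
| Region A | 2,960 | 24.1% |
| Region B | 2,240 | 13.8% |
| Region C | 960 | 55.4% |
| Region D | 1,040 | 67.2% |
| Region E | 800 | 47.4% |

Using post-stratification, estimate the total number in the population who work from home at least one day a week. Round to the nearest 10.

2,630

Estimated count per cell = population count × respondent percentage:
  Region A: 2,960 × 24.1% = 713.36
  Region B: 2,240 × 13.8% = 309.12
  Region C: 960 × 55.4% = 531.84
  Region D: 1,040 × 67.2% = 698.88
  Region E: 800 × 47.4% = 379.2
Estimated total = 2632.4 → 2,630.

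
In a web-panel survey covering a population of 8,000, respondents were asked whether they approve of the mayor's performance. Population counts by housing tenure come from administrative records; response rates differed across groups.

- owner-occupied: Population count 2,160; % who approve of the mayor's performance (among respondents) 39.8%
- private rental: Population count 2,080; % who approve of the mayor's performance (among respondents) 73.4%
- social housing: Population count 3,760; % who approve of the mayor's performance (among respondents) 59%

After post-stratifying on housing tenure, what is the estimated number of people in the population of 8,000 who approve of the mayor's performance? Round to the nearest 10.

Estimated count per cell = population count × respondent percentage:
  owner-occupied: 2,160 × 39.8% = 859.68
  private rental: 2,080 × 73.4% = 1526.72
  social housing: 3,760 × 59% = 2218.4
Estimated total = 4604.8 → 4,600.

4,600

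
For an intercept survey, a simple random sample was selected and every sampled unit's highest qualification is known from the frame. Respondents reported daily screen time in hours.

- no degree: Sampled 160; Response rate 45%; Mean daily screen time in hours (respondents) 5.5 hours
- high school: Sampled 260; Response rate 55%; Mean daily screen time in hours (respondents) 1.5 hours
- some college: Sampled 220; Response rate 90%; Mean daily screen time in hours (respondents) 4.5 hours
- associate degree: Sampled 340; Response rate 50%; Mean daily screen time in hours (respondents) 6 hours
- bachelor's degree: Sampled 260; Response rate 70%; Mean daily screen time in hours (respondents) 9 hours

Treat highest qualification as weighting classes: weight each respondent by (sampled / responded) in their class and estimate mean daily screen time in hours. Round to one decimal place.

5.4

Inverse-response-rate weighting restores each class to its sampled count, so class totals weight by n_sampled:
  no degree: 160 × 5.5 = 880
  high school: 260 × 1.5 = 390
  some college: 220 × 4.5 = 990
  associate degree: 340 × 6 = 2040
  bachelor's degree: 260 × 9 = 2340
Adjusted estimate = 6640 / 1,240 = 5.35484 → 5.4.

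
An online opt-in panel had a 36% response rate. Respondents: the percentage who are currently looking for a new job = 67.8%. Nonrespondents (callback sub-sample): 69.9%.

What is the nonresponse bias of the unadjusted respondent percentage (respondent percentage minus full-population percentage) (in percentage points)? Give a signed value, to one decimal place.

Nonresponse fraction = 1 − 0.36 = 0.64.
Bias = (nonresponse fraction) × (respondent percentage − nonrespondent percentage)
     = 0.64 × (67.8 − 69.9) = 0.64 × -2.1 = -1.344.

-1.3 percentage points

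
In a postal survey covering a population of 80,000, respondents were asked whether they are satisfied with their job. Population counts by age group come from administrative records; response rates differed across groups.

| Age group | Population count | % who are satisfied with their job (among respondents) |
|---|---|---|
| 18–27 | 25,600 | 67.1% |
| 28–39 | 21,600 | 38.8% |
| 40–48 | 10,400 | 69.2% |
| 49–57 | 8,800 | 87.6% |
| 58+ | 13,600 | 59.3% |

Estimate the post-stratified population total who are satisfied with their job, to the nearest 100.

Apply each group's respondent rate to its population count:
  18–27: 25,600 × 67.1% = 17177.6
  28–39: 21,600 × 38.8% = 8380.8
  40–48: 10,400 × 69.2% = 7196.8
  49–57: 8,800 × 87.6% = 7708.8
  58+: 13,600 × 59.3% = 8064.8
Estimated total = 48528.8 → 48,500.

48,500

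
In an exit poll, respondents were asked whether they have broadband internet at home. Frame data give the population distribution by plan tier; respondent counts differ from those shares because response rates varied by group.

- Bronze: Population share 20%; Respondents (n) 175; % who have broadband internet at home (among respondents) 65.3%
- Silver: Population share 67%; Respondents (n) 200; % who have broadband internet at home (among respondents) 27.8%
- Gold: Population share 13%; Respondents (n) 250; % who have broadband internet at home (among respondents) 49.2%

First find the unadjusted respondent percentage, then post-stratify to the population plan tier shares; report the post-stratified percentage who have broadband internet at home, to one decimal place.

38.1%

Without adjustment, the pooled respondent share is:
  (175/625)×65.3 + (200/625)×27.8 + (250/625)×49.2 = 46.86%
Post-stratified estimate weights by population shares:
  0.2×65.3 + 0.67×27.8 + 0.13×49.2 = 38.082%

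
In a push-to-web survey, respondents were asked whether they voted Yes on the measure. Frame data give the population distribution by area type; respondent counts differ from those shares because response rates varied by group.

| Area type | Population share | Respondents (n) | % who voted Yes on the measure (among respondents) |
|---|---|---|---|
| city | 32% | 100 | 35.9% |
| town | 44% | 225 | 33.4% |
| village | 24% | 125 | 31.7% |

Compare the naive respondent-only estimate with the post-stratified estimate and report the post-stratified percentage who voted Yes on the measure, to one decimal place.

Unadjusted (pooled respondent) estimate weights by respondent counts:
  (100/450)×35.9 + (225/450)×33.4 + (125/450)×31.7 = 33.4833%
Post-stratifying to population shares instead:
  0.32×35.9 + 0.44×33.4 + 0.24×31.7 = 33.792%

33.8%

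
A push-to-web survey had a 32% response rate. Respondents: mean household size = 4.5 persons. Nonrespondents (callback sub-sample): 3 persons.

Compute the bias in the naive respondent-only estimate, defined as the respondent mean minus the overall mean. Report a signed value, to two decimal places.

Nonresponse fraction = 1 − 0.32 = 0.68.
Bias = (nonresponse fraction) × (respondent mean − nonrespondent mean)
     = 0.68 × (4.5 − 3) = 0.68 × 1.5 = 1.02.

+1.02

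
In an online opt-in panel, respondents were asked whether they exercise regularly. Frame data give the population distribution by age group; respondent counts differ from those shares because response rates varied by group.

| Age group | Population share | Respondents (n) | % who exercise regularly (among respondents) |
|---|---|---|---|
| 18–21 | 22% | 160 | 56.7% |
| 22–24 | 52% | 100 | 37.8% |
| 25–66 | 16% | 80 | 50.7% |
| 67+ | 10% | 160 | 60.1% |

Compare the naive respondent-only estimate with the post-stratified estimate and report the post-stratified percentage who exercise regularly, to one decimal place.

46.3%

Unadjusted (pooled respondent) estimate weights by respondent counts:
  (160/500)×56.7 + (100/500)×37.8 + (80/500)×50.7 + (160/500)×60.1 = 53.048%
Post-stratifying to population shares instead:
  0.22×56.7 + 0.52×37.8 + 0.16×50.7 + 0.1×60.1 = 46.252%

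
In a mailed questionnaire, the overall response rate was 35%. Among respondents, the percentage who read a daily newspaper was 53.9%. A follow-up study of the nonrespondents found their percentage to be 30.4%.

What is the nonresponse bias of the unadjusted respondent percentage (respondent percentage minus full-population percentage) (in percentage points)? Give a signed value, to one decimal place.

+15.3 percentage points

Nonresponse fraction = 1 − 0.35 = 0.65.
Bias = (nonresponse fraction) × (respondent percentage − nonrespondent percentage)
     = 0.65 × (53.9 − 30.4) = 0.65 × 23.5 = 15.275.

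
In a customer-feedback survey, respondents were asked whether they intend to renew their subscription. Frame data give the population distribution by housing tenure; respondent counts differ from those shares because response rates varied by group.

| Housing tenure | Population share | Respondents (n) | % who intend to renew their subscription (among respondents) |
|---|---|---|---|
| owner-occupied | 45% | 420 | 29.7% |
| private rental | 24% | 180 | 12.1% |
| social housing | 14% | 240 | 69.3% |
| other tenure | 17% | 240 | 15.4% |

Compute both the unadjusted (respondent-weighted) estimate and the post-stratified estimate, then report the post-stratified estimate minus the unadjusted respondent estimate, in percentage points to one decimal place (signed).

-3.8 percentage points

Without adjustment, the pooled respondent share is:
  (420/1080)×29.7 + (180/1080)×12.1 + (240/1080)×69.3 + (240/1080)×15.4 = 32.3889%
Post-stratifying to population shares instead:
  0.45×29.7 + 0.24×12.1 + 0.14×69.3 + 0.17×15.4 = 28.589%
Difference = 28.589 − 32.3889 = -3.7999 pp.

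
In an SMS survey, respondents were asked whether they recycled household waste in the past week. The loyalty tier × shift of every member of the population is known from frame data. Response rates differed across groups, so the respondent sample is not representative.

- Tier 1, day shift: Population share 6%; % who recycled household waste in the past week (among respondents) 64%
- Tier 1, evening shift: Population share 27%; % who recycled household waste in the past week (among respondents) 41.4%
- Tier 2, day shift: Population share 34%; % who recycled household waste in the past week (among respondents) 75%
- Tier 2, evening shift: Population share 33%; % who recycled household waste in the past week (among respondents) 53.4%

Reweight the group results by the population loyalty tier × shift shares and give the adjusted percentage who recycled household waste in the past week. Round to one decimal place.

58.1%

Reweight to the known loyalty tier × shift distribution:
  Tier 1, day shift: 0.06 × 64 = 3.84
  Tier 1, evening shift: 0.27 × 41.4 = 11.178
  Tier 2, day shift: 0.34 × 75 = 25.5
  Tier 2, evening shift: 0.33 × 53.4 = 17.622
Post-stratified estimate = 58.14 → 58.1%.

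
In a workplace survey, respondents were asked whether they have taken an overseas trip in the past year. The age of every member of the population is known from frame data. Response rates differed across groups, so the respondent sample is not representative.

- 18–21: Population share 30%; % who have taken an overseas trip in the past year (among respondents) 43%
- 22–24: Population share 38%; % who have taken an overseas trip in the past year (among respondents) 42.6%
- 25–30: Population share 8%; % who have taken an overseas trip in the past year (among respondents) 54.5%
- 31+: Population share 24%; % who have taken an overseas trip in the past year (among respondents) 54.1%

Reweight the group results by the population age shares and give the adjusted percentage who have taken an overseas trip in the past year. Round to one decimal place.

Post-stratification weights by population share, not respondent share:
  18–21: 0.3 × 43 = 12.9
  22–24: 0.38 × 42.6 = 16.188
  25–30: 0.08 × 54.5 = 4.36
  31+: 0.24 × 54.1 = 12.984
Post-stratified estimate = 46.432 → 46.4%.

46.4%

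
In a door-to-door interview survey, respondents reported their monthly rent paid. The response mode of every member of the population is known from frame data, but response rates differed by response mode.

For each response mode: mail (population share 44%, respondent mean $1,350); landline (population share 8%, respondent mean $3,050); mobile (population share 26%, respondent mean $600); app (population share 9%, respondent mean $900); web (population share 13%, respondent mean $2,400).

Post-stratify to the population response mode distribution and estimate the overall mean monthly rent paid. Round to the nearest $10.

Post-stratification weights by population share, not respondent share:
  mail: 0.44 × 1350 = 594
  landline: 0.08 × 3050 = 244
  mobile: 0.26 × 600 = 156
  app: 0.09 × 900 = 81
  web: 0.13 × 2400 = 312
Post-stratified estimate = 1387 → $1,390.

$1,390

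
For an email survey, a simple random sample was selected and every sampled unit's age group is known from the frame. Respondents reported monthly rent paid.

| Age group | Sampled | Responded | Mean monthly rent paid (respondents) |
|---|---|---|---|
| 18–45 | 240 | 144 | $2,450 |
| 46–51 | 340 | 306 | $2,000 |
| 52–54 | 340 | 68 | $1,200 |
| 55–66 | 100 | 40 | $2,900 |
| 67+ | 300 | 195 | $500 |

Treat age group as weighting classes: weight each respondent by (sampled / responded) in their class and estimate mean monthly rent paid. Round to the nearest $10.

Class response rates: 18–45 144/240 = 60%, 46–51 306/340 = 90%, 52–54 68/340 = 20%, 55–66 40/100 = 40%, 67+ 195/300 = 65%.
Weighting each respondent by the inverse class response rate inflates each class back to its sampled size, so the class weight is n_sampled:
  18–45: 240 × 2450 = 588,000
  46–51: 340 × 2000 = 680,000
  52–54: 340 × 1200 = 408,000
  55–66: 100 × 2900 = 290,000
  67+: 300 × 500 = 150,000
Adjusted estimate = 2,116,000 / 1,320 = 1603.03 → $1,600.

$1,600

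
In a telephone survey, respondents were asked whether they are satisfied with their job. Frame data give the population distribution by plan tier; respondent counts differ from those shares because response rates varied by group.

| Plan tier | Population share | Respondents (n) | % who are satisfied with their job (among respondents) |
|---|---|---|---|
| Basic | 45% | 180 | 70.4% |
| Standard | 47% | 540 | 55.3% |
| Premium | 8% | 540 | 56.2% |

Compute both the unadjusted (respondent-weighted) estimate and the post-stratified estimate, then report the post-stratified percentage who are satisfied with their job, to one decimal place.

Without adjustment, the pooled respondent share is:
  (180/1260)×70.4 + (540/1260)×55.3 + (540/1260)×56.2 = 57.8429%
Post-stratified estimate weights by population shares:
  0.45×70.4 + 0.47×55.3 + 0.08×56.2 = 62.167%

62.2%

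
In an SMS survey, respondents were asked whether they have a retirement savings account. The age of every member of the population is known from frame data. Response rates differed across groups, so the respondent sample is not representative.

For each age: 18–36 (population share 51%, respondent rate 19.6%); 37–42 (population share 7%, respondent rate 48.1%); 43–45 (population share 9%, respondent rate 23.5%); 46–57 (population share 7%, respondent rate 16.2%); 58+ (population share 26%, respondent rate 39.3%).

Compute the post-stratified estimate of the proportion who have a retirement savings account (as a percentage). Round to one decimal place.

26.8%

Each cell contributes population-share × respondent value:
  18–36: 0.51 × 19.6 = 9.996
  37–42: 0.07 × 48.1 = 3.367
  43–45: 0.09 × 23.5 = 2.115
  46–57: 0.07 × 16.2 = 1.134
  58+: 0.26 × 39.3 = 10.218
Post-stratified estimate = 26.83 → 26.8%.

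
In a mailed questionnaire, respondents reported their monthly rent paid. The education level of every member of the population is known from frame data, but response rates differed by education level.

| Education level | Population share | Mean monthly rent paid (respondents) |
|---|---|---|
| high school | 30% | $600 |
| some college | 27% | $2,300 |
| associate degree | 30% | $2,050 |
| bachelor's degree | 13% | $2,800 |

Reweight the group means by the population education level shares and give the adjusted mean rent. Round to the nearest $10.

Each cell contributes population-share × respondent value:
  high school: 0.3 × 600 = 180
  some college: 0.27 × 2300 = 621
  associate degree: 0.3 × 2050 = 615
  bachelor's degree: 0.13 × 2800 = 364
Post-stratified estimate = 1780 → $1,780.

$1,780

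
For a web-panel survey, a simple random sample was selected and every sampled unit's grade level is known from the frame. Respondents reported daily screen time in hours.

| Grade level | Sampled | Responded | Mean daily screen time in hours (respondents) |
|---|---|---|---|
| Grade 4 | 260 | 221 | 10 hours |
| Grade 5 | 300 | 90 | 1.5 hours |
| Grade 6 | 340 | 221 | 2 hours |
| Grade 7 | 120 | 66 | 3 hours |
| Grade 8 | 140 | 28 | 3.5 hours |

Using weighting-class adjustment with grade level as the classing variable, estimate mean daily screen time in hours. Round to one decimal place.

Class response rates: Grade 4 221/260 = 85%, Grade 5 90/300 = 30%, Grade 6 221/340 = 65%, Grade 7 66/120 = 55%, Grade 8 28/140 = 20%.
Each respondent's weight = sampled/responded in their class; summing within a class gives n_sampled, so:
  Grade 4: 260 × 10 = 2600
  Grade 5: 300 × 1.5 = 450
  Grade 6: 340 × 2 = 680
  Grade 7: 120 × 3 = 360
  Grade 8: 140 × 3.5 = 490
Adjusted estimate = 4580 / 1,160 = 3.94828 → 3.9.

3.9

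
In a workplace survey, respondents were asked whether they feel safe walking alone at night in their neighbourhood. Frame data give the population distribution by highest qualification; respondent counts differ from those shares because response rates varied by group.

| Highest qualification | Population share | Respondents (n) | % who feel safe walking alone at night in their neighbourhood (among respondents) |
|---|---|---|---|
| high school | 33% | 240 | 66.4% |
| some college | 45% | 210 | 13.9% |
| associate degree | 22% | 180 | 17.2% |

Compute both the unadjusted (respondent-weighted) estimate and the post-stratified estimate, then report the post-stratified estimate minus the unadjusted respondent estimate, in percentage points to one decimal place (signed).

-2.9 percentage points

Naive respondent-only estimate (weights = respondent counts):
  (240/630)×66.4 + (210/630)×13.9 + (180/630)×17.2 = 34.8429%
Post-stratified estimate weights by population shares:
  0.33×66.4 + 0.45×13.9 + 0.22×17.2 = 31.951%
Difference = 31.951 − 34.8429 = -2.8919 pp.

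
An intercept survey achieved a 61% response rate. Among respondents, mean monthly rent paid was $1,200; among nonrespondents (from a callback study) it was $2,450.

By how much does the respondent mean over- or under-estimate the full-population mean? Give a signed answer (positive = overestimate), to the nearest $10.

Nonresponse fraction = 1 − 0.61 = 0.39.
Bias = (nonresponse fraction) × (respondent mean − nonrespondent mean)
     = 0.39 × (1200 − 2450) = 0.39 × -1250 = -487.5.

-$490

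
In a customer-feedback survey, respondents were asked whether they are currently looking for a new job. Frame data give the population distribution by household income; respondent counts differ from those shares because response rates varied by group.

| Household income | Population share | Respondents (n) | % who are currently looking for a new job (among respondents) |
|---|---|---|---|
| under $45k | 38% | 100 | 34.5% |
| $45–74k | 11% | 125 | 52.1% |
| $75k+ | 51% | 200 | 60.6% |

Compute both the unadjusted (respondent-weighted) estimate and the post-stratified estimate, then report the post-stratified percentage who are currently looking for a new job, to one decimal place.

49.7%

Without adjustment, the pooled respondent share is:
  (100/425)×34.5 + (125/425)×52.1 + (200/425)×60.6 = 51.9588%
Post-stratified estimate weights by population shares:
  0.38×34.5 + 0.11×52.1 + 0.51×60.6 = 49.747%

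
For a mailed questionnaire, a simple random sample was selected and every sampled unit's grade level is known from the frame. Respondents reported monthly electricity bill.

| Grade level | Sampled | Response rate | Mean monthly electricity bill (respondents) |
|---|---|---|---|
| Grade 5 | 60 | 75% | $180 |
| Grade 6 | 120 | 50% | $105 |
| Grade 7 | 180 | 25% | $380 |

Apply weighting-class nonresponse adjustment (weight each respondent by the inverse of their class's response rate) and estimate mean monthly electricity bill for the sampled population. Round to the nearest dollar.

With weight = n_sampled/n_responded per class, the weighted class total is n_sampled:
  Grade 5: 60 × 180 = 10,800
  Grade 6: 120 × 105 = 12,600
  Grade 7: 180 × 380 = 68,400
Adjusted estimate = 91,800 / 360 = 255 → $255.

$255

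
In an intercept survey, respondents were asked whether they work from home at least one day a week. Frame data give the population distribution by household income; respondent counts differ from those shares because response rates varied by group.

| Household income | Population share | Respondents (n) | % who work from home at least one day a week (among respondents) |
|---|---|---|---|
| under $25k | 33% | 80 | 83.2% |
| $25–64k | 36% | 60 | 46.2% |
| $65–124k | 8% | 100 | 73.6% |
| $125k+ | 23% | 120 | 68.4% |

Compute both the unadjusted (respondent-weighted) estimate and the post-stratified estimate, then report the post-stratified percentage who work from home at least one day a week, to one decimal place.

65.7%

Without adjustment, the pooled respondent share is:
  (80/360)×83.2 + (60/360)×46.2 + (100/360)×73.6 + (120/360)×68.4 = 69.4333%
Reweighting by population household income shares:
  0.33×83.2 + 0.36×46.2 + 0.08×73.6 + 0.23×68.4 = 65.708%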